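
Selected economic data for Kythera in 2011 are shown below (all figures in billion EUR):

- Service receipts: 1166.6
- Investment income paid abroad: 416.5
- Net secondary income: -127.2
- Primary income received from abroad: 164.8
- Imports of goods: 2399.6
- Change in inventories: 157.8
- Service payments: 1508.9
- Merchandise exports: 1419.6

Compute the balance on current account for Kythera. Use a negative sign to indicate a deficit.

-1701.2

Goods balance = 1419.6 - 2399.6 = -980.0
Services balance = 1166.6 - 1508.9 = -342.3
Trade balance (goods + services) = -980.0 + (-342.3) = -1322.3
Net primary income = 164.8 - 416.5 = -251.7
Net secondary income = -127.2
Current account = -1322.3 + (-251.7) + (-127.2) = -1701.2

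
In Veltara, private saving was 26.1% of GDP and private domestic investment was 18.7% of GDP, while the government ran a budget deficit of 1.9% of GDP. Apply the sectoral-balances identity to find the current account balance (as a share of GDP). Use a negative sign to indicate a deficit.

By the sectoral-balances identity, CA = (S_private - I) + (T - G).
Private balance = 26.1 - 18.7 = 7.4
Government balance (T - G) = -1.9
CA = 7.4 + (-1.9) = 5.5

5.5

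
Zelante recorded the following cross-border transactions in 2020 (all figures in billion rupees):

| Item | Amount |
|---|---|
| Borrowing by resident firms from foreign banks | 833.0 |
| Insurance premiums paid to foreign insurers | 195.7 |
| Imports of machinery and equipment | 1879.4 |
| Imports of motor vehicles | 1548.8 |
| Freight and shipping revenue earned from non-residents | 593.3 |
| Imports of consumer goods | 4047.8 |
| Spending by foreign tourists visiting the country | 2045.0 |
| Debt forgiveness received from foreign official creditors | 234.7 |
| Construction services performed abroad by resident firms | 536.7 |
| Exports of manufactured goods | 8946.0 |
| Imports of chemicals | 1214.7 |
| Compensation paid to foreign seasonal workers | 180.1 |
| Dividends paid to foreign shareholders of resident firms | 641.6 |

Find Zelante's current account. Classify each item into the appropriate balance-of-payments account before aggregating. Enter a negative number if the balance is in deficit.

2412.9

Goods: -4047.8 - 1214.7 + 8946.0 - 1879.4 - 1548.8 = 255.3
Services: 2045.0 - 195.7 + 593.3 + 536.7 = 2979.3
Primary income: -180.1 - 641.6 = -821.7
Current account = 255.3 + 2979.3 + (-821.7) = 2412.9
(Excluded from the current account — financial account: borrowing by resident firms from foreign banks 833.0; capital account: debt forgiveness received from foreign official creditors 234.7.)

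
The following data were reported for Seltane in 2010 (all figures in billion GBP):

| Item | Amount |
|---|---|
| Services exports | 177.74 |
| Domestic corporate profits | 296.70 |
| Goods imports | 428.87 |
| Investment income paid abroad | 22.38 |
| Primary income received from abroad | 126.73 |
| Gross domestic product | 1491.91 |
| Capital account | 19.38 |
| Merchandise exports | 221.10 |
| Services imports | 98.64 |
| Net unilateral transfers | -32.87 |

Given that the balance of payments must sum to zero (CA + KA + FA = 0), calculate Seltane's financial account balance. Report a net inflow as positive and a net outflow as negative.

37.81

Goods balance = 221.10 - 428.87 = -207.77
Services balance = 177.74 - 98.64 = 79.10
Trade balance (goods + services) = -207.77 + 79.10 = -128.67
Net primary income = 126.73 - 22.38 = 104.35
Net secondary income = -32.87
Current account = -128.67 + 104.35 + (-32.87) = -57.19
Financial account = -(-57.19 + 19.38) = 37.81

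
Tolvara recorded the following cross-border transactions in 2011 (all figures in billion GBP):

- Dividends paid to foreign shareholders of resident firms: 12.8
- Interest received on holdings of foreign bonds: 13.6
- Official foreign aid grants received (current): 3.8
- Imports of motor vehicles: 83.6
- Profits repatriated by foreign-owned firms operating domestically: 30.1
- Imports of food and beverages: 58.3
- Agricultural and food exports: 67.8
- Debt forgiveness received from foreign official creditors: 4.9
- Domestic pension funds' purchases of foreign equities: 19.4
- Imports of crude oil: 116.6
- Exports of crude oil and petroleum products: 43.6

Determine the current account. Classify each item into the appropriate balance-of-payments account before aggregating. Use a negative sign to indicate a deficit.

-172.6

Goods: 67.8 + 43.6 - 83.6 - 58.3 - 116.6 = -147.1
Primary income: 13.6 - 12.8 - 30.1 = -29.3
Secondary income: 3.8
Current account = (-147.1) + (-29.3) + 3.8 = -172.6
(Excluded from the current account — capital account: debt forgiveness received from foreign official creditors 4.9; financial account: domestic pension funds' purchases of foreign equities 19.4.)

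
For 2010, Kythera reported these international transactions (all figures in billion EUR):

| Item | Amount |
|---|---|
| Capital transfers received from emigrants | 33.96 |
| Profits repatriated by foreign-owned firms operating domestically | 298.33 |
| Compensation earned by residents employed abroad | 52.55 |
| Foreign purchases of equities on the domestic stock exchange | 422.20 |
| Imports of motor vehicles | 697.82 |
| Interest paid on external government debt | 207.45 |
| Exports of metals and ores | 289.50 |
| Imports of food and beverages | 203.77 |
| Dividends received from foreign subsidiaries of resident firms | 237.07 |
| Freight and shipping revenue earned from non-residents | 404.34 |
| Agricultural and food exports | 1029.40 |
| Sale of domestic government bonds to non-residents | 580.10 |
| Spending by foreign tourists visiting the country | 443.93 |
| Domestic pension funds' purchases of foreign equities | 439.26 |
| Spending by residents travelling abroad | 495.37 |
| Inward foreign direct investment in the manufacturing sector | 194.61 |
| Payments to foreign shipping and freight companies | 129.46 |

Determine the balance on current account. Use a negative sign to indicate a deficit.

424.59

Goods: -203.77 + 1029.40 + 289.50 - 697.82 = 417.31
Services: -129.46 - 495.37 + 404.34 + 443.93 = 223.44
Primary income: -207.45 - 298.33 + 237.07 + 52.55 = -216.16
Current account = 417.31 + 223.44 + (-216.16) = 424.59
(Excluded from the current account — capital account: capital transfers received from emigrants 33.96; financial account: foreign purchases of equities on the domestic stock exchange 422.20, sale of domestic government bonds to non-residents 580.10, domestic pension funds' purchases of foreign equities 439.26, inward foreign direct investment in the manufacturing sector 194.61.)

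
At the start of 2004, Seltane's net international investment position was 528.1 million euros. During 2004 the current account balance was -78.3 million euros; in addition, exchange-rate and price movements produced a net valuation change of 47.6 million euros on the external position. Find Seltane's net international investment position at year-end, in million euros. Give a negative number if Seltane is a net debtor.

497.4

Change in NIIP = current account + net valuation change = -78.3 + 47.6 = -30.7
End-of-year NIIP = 528.1 + (-30.7) = 497.4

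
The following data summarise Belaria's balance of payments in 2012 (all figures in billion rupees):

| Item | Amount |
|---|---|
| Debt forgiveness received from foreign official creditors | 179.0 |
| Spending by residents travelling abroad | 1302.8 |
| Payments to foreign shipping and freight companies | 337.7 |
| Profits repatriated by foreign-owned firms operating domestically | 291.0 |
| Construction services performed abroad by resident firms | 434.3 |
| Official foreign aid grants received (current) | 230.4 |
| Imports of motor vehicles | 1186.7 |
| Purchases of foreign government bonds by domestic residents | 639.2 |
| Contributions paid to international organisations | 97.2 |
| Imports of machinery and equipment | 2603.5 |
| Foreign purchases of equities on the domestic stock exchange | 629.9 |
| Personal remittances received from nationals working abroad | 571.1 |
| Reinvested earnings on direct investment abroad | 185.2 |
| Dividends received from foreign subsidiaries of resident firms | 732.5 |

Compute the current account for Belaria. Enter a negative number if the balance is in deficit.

Goods: -1186.7 - 2603.5 = -3790.2
Services: -337.7 - 1302.8 + 434.3 = -1206.2
Primary income: -291.0 + 732.5 + 185.2 = 626.7
Secondary income: -97.2 + 230.4 + 571.1 = 704.3
Current account = (-3790.2) + (-1206.2) + 626.7 + 704.3 = -3665.4
(Excluded from the current account — capital account: debt forgiveness received from foreign official creditors 179.0; financial account: purchases of foreign government bonds by domestic residents 639.2, foreign purchases of equities on the domestic stock exchange 629.9.)

-3665.4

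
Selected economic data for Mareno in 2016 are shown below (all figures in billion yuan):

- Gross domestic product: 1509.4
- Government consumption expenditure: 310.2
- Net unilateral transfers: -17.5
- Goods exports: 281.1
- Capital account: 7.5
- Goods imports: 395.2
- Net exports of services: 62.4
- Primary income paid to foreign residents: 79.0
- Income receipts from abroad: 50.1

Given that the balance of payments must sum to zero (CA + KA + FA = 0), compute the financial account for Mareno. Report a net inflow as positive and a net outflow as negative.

Goods balance = 281.1 - 395.2 = -114.1
Services balance = 62.4
Trade balance (goods + services) = -114.1 + 62.4 = -51.7
Net primary income = 50.1 - 79.0 = -28.9
Net secondary income = -17.5
Current account = -51.7 + (-28.9) + (-17.5) = -98.1
Financial account = -(-98.1 + 7.5) = 90.6

90.6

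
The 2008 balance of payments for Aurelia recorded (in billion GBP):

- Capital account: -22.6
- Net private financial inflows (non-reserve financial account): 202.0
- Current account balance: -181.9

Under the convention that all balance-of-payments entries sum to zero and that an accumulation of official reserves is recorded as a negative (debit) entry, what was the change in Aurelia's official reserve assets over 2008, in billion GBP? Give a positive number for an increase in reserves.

Official reserve transactions balance = -((-181.9) + (-22.6) + 202.0) = 2.5
An accumulation of reserves is recorded as a debit (negative entry), so the change in the stock of reserves is the negative of that balance.
Change in official reserves = -(2.5) = -2.5

-2.5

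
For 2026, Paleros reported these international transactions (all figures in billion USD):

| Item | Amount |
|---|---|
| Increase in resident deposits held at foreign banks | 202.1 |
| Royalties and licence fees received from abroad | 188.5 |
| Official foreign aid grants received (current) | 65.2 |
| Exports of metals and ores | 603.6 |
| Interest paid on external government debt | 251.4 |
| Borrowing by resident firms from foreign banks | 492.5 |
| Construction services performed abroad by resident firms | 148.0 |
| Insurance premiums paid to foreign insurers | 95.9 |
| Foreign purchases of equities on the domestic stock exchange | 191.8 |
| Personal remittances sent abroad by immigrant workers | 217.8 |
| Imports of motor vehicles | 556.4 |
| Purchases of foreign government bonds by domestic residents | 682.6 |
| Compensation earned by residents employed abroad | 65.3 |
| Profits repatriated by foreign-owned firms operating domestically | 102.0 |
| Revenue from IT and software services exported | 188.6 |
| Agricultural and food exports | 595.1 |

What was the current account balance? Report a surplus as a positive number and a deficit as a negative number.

Goods: -556.4 + 603.6 + 595.1 = 642.3
Services: 148.0 - 95.9 + 188.6 + 188.5 = 429.2
Primary income: -102.0 + 65.3 - 251.4 = -288.1
Secondary income: -217.8 + 65.2 = -152.6
Current account = 642.3 + 429.2 + (-288.1) + (-152.6) = 630.8
(Excluded from the current account — financial account: increase in resident deposits held at foreign banks 202.1, borrowing by resident firms from foreign banks 492.5, foreign purchases of equities on the domestic stock exchange 191.8, purchases of foreign government bonds by domestic residents 682.6.)

630.8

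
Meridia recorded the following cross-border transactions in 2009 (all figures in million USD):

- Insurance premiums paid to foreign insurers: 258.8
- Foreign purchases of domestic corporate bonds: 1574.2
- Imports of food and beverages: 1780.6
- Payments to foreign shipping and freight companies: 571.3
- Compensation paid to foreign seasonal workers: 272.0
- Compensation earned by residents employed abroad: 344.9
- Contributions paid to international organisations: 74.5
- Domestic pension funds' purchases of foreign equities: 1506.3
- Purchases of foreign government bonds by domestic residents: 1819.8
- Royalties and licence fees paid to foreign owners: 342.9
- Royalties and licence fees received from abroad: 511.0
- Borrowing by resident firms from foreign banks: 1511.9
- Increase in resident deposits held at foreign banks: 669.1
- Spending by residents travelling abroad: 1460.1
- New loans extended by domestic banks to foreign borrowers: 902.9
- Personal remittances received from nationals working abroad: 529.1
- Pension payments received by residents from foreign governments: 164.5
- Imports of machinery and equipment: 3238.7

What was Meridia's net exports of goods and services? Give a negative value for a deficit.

Goods: -1780.6 - 3238.7 = -5019.3
Services: -571.3 - 342.9 - 258.8 + 511.0 - 1460.1 = -2122.1
Trade balance = -5019.3 + (-2122.1) = -7141.4
(Excluded from the trade balance — financial account: foreign purchases of domestic corporate bonds 1574.2, domestic pension funds' purchases of foreign equities 1506.3, purchases of foreign government bonds by domestic residents 1819.8, borrowing by resident firms from foreign banks 1511.9, increase in resident deposits held at foreign banks 669.1, new loans extended by domestic banks to foreign borrowers 902.9; primary income: compensation paid to foreign seasonal workers 272.0, compensation earned by residents employed abroad 344.9; secondary income: contributions paid to international organisations 74.5, personal remittances received from nationals working abroad 529.1, pension payments received by residents from foreign governments 164.5.)

-7141.4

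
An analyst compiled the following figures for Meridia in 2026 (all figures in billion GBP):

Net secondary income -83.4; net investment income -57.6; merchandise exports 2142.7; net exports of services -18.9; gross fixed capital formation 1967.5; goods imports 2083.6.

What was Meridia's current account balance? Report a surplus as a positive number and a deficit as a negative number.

Goods balance = 2142.7 - 2083.6 = 59.1
Services balance = -18.9
Trade balance (goods + services) = 59.1 + (-18.9) = 40.2
Net primary income = -57.6
Net secondary income = -83.4
Current account = 40.2 + (-57.6) + (-83.4) = -100.8

-100.8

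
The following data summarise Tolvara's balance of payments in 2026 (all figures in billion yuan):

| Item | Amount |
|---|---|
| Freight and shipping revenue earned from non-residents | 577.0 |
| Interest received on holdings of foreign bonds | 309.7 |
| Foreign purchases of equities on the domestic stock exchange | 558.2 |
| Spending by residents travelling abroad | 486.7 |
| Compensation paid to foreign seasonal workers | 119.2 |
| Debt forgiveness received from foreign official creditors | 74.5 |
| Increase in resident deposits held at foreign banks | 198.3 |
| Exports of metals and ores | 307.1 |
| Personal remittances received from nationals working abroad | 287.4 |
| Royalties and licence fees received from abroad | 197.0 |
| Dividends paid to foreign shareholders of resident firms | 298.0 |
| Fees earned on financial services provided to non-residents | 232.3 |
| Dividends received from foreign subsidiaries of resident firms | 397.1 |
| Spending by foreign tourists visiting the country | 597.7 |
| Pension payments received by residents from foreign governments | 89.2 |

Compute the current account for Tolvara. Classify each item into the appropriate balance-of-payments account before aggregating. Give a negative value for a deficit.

Goods: 307.1
Services: 232.3 + 577.0 + 197.0 - 486.7 + 597.7 = 1117.3
Primary income: -119.2 + 309.7 + 397.1 - 298.0 = 289.6
Secondary income: 287.4 + 89.2 = 376.6
Current account = 307.1 + 1117.3 + 289.6 + 376.6 = 2090.6
(Excluded from the current account — financial account: foreign purchases of equities on the domestic stock exchange 558.2, increase in resident deposits held at foreign banks 198.3; capital account: debt forgiveness received from foreign official creditors 74.5.)

2090.6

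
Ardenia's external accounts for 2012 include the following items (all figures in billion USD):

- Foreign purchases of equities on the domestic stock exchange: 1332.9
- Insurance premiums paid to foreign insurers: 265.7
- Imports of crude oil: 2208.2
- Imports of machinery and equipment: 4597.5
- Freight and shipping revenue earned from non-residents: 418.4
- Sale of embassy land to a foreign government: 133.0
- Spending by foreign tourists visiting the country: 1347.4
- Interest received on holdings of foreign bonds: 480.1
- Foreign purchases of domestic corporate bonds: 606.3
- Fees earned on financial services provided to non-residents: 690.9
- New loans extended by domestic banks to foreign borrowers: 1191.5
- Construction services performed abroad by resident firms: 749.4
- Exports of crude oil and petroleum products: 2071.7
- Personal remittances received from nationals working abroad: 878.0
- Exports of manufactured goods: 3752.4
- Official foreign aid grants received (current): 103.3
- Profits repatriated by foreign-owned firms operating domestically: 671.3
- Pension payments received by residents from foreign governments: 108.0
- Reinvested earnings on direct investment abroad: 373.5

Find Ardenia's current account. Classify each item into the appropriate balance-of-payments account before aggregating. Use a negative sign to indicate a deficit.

Goods: -4597.5 - 2208.2 + 3752.4 + 2071.7 = -981.6
Services: 690.9 + 1347.4 - 265.7 + 418.4 + 749.4 = 2940.4
Primary income: -671.3 + 480.1 + 373.5 = 182.3
Secondary income: 103.3 + 108.0 + 878.0 = 1089.3
Current account = (-981.6) + 2940.4 + 182.3 + 1089.3 = 3230.4
(Excluded from the current account — financial account: foreign purchases of equities on the domestic stock exchange 1332.9, foreign purchases of domestic corporate bonds 606.3, new loans extended by domestic banks to foreign borrowers 1191.5; capital account: sale of embassy land to a foreign government 133.0.)

3230.4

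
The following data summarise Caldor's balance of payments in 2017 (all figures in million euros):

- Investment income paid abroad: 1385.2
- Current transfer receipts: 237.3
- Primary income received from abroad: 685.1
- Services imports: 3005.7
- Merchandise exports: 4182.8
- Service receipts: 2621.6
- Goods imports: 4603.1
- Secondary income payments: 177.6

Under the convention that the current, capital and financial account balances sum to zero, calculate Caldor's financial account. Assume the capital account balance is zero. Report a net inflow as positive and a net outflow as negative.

1444.8

Goods balance = 4182.8 - 4603.1 = -420.3
Services balance = 2621.6 - 3005.7 = -384.1
Trade balance (goods + services) = -420.3 + (-384.1) = -804.4
Net primary income = 685.1 - 1385.2 = -700.1
Net secondary income = 237.3 - 177.6 = 59.7
Current account = -804.4 + (-700.1) + 59.7 = -1444.8
Financial account = -(-1444.8) = 1444.8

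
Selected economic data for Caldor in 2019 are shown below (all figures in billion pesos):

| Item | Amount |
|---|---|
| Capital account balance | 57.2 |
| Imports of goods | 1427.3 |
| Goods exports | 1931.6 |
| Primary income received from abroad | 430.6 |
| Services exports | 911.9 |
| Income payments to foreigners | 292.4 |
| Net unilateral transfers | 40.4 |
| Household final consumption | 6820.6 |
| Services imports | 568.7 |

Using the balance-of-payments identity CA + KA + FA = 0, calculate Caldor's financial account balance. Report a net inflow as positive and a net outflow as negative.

Goods balance = 1931.6 - 1427.3 = 504.3
Services balance = 911.9 - 568.7 = 343.2
Trade balance (goods + services) = 504.3 + 343.2 = 847.5
Net primary income = 430.6 - 292.4 = 138.2
Net secondary income = 40.4
Current account = 847.5 + 138.2 + 40.4 = 1026.1
Financial account = -(1026.1 + 57.2) = -1083.3

-1083.3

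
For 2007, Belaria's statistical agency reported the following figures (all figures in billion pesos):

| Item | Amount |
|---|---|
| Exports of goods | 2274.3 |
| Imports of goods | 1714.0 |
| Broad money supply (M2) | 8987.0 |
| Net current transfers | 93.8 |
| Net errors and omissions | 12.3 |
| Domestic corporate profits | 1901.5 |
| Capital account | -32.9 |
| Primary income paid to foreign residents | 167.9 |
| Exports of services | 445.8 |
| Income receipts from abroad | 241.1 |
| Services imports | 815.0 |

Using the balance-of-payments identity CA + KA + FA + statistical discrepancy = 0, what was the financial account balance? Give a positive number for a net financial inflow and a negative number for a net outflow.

-337.5

Goods balance = 2274.3 - 1714.0 = 560.3
Services balance = 445.8 - 815.0 = -369.2
Trade balance (goods + services) = 560.3 + (-369.2) = 191.1
Net primary income = 241.1 - 167.9 = 73.2
Net secondary income = 93.8
Current account = 191.1 + 73.2 + 93.8 = 358.1
Financial account = -(358.1 + (-32.9) + 12.3) = -337.5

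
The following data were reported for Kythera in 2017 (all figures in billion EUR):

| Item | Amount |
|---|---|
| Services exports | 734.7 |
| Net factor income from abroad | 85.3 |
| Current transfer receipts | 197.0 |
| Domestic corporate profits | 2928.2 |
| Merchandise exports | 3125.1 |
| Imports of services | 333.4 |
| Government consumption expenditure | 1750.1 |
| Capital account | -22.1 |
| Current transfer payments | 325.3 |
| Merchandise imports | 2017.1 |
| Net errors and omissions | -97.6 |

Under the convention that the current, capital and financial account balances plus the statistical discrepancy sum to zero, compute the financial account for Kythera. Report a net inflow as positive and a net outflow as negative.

-1346.6

Goods balance = 3125.1 - 2017.1 = 1108.0
Services balance = 734.7 - 333.4 = 401.3
Trade balance (goods + services) = 1108.0 + 401.3 = 1509.3
Net primary income = 85.3
Net secondary income = 197.0 - 325.3 = -128.3
Current account = 1509.3 + 85.3 + (-128.3) = 1466.3
Financial account = -(1466.3 + (-22.1) + (-97.6)) = -1346.6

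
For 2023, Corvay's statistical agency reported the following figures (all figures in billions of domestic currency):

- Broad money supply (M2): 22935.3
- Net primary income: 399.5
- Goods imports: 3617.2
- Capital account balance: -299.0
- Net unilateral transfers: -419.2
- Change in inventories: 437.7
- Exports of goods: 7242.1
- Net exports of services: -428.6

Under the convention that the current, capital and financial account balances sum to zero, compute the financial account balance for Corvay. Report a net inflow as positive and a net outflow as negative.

-2877.6

Goods balance = 7242.1 - 3617.2 = 3624.9
Services balance = -428.6
Trade balance (goods + services) = 3624.9 + (-428.6) = 3196.3
Net primary income = 399.5
Net secondary income = -419.2
Current account = 3196.3 + 399.5 + (-419.2) = 3176.6
Financial account = -(3176.6 + (-299.0)) = -2877.6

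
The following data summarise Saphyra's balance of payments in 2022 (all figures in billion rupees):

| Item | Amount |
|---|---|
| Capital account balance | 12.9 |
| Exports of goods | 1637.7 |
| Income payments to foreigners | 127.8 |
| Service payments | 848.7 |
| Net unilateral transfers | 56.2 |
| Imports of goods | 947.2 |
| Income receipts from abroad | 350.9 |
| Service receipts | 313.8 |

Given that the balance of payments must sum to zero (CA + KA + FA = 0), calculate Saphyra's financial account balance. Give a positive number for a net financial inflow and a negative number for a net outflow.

-447.8

Goods balance = 1637.7 - 947.2 = 690.5
Services balance = 313.8 - 848.7 = -534.9
Trade balance (goods + services) = 690.5 + (-534.9) = 155.6
Net primary income = 350.9 - 127.8 = 223.1
Net secondary income = 56.2
Current account = 155.6 + 223.1 + 56.2 = 434.9
Financial account = -(434.9 + 12.9) = -447.8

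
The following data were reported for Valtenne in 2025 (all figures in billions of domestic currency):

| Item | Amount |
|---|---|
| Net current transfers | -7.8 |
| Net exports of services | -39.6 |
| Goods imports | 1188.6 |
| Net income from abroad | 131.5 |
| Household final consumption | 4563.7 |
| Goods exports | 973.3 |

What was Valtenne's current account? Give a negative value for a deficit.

Goods balance = 973.3 - 1188.6 = -215.3
Services balance = -39.6
Trade balance (goods + services) = -215.3 + (-39.6) = -254.9
Net primary income = 131.5
Net secondary income = -7.8
Current account = -254.9 + 131.5 + (-7.8) = -131.2

-131.2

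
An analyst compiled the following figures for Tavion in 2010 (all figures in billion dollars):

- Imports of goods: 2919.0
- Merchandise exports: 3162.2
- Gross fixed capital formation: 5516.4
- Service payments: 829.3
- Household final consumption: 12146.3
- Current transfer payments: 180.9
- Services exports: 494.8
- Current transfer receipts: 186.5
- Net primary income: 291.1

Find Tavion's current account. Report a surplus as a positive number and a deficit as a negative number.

Goods balance = 3162.2 - 2919.0 = 243.2
Services balance = 494.8 - 829.3 = -334.5
Trade balance (goods + services) = 243.2 + (-334.5) = -91.3
Net primary income = 291.1
Net secondary income = 186.5 - 180.9 = 5.6
Current account = -91.3 + 291.1 + 5.6 = 205.4

205.4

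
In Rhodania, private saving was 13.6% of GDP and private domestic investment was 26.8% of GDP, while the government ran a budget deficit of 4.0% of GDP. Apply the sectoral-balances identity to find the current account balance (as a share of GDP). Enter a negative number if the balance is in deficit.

-17.2

By the sectoral-balances identity, CA = (S_private - I) + (T - G).
Private balance = 13.6 - 26.8 = -13.2
Government balance (T - G) = -4.0
CA = -13.2 + (-4.0) = -17.2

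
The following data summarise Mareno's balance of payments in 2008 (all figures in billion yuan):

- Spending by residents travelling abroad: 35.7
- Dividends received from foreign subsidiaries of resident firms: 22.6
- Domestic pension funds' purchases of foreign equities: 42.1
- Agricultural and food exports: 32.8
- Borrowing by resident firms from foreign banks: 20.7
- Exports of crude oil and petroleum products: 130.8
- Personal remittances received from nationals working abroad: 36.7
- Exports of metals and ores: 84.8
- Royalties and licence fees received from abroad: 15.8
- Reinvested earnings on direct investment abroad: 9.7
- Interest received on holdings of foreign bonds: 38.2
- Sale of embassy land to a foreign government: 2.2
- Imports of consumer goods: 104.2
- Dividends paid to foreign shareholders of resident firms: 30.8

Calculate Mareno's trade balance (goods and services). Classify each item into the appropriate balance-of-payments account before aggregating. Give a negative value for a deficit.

124.3

Goods: 32.8 - 104.2 + 130.8 + 84.8 = 144.2
Services: 15.8 - 35.7 = -19.9
Trade balance = 144.2 + (-19.9) = 124.3
(Excluded from the trade balance — primary income: dividends received from foreign subsidiaries of resident firms 22.6, reinvested earnings on direct investment abroad 9.7, interest received on holdings of foreign bonds 38.2, dividends paid to foreign shareholders of resident firms 30.8; financial account: domestic pension funds' purchases of foreign equities 42.1, borrowing by resident firms from foreign banks 20.7; secondary income: personal remittances received from nationals working abroad 36.7; capital account: sale of embassy land to a foreign government 2.2.)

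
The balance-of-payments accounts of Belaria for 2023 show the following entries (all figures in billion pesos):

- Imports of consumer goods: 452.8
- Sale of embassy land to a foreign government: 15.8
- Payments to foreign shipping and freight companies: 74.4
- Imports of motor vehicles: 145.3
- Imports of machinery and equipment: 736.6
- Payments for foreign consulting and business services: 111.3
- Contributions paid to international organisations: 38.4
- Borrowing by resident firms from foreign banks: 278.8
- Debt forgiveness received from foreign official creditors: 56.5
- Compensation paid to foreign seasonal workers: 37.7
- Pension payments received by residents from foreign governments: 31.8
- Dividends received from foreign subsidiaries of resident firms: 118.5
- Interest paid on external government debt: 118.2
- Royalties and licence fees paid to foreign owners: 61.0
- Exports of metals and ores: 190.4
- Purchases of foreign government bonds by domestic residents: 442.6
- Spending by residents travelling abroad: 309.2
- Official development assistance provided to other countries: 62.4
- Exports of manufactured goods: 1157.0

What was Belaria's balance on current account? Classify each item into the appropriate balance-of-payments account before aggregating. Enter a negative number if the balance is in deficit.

-649.6

Goods: -145.3 + 190.4 - 452.8 + 1157.0 - 736.6 = 12.7
Services: -309.2 - 74.4 - 111.3 - 61.0 = -555.9
Primary income: -37.7 + 118.5 - 118.2 = -37.4
Secondary income: 31.8 - 62.4 - 38.4 = -69.0
Current account = 12.7 + (-555.9) + (-37.4) + (-69.0) = -649.6
(Excluded from the current account — capital account: sale of embassy land to a foreign government 15.8, debt forgiveness received from foreign official creditors 56.5; financial account: borrowing by resident firms from foreign banks 278.8, purchases of foreign government bonds by domestic residents 442.6.)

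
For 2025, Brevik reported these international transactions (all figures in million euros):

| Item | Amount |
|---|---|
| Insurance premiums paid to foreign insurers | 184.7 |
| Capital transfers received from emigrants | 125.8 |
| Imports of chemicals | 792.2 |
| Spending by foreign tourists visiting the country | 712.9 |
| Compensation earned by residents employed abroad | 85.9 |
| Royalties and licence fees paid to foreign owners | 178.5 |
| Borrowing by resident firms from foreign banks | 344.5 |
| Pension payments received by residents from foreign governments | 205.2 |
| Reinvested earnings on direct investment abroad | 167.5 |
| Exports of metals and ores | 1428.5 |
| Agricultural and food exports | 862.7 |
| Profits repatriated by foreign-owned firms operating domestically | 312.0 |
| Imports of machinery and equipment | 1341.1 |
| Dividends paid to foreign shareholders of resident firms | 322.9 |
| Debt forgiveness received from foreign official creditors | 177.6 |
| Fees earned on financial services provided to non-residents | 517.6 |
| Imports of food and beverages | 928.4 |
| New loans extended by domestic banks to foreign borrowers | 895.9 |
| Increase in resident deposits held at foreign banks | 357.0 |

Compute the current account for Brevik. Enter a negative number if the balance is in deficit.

Goods: -928.4 + 862.7 - 792.2 + 1428.5 - 1341.1 = -770.5
Services: -178.5 + 517.6 + 712.9 - 184.7 = 867.3
Primary income: 85.9 + 167.5 - 312.0 - 322.9 = -381.5
Secondary income: 205.2
Current account = (-770.5) + 867.3 + (-381.5) + 205.2 = -79.5
(Excluded from the current account — capital account: capital transfers received from emigrants 125.8, debt forgiveness received from foreign official creditors 177.6; financial account: borrowing by resident firms from foreign banks 344.5, new loans extended by domestic banks to foreign borrowers 895.9, increase in resident deposits held at foreign banks 357.0.)

-79.5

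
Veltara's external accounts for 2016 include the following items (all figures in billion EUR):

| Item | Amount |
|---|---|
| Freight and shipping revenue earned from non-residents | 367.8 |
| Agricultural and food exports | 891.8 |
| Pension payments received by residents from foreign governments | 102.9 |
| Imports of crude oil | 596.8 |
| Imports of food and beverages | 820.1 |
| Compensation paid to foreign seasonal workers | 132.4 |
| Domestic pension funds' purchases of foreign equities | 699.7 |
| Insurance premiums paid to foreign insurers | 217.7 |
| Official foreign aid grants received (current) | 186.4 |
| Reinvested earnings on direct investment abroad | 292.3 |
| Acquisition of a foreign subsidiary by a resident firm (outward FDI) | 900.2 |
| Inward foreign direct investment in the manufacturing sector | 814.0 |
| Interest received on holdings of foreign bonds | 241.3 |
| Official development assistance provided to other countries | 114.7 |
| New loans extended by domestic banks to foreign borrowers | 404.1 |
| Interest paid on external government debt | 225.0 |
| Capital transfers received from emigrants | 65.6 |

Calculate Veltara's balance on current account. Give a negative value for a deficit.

-24.2

Goods: -596.8 - 820.1 + 891.8 = -525.1
Services: 367.8 - 217.7 = 150.1
Primary income: -225.0 + 241.3 - 132.4 + 292.3 = 176.2
Secondary income: 102.9 - 114.7 + 186.4 = 174.6
Current account = (-525.1) + 150.1 + 176.2 + 174.6 = -24.2
(Excluded from the current account — financial account: domestic pension funds' purchases of foreign equities 699.7, acquisition of a foreign subsidiary by a resident firm (outward FDI) 900.2, inward foreign direct investment in the manufacturing sector 814.0, new loans extended by domestic banks to foreign borrowers 404.1; capital account: capital transfers received from emigrants 65.6.)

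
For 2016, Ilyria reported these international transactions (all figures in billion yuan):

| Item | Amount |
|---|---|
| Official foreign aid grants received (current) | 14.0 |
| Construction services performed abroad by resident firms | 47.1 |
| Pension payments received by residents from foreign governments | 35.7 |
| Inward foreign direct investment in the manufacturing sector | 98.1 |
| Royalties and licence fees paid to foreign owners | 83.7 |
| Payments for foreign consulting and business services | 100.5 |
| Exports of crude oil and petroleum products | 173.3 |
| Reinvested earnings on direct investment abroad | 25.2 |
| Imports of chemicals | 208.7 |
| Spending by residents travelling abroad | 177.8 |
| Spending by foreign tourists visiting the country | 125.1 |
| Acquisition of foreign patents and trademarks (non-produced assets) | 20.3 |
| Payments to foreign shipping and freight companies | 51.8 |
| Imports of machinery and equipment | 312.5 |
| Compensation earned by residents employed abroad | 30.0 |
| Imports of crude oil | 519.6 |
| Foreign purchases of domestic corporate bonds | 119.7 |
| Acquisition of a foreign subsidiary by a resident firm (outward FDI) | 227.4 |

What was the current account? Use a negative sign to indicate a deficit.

-1004.2

Goods: 173.3 - 519.6 - 208.7 - 312.5 = -867.5
Services: 125.1 - 100.5 - 51.8 - 83.7 + 47.1 - 177.8 = -241.6
Primary income: 30.0 + 25.2 = 55.2
Secondary income: 35.7 + 14.0 = 49.7
Current account = (-867.5) + (-241.6) + 55.2 + 49.7 = -1004.2
(Excluded from the current account — financial account: inward foreign direct investment in the manufacturing sector 98.1, foreign purchases of domestic corporate bonds 119.7, acquisition of a foreign subsidiary by a resident firm (outward FDI) 227.4; capital account: acquisition of foreign patents and trademarks (non-produced assets) 20.3.)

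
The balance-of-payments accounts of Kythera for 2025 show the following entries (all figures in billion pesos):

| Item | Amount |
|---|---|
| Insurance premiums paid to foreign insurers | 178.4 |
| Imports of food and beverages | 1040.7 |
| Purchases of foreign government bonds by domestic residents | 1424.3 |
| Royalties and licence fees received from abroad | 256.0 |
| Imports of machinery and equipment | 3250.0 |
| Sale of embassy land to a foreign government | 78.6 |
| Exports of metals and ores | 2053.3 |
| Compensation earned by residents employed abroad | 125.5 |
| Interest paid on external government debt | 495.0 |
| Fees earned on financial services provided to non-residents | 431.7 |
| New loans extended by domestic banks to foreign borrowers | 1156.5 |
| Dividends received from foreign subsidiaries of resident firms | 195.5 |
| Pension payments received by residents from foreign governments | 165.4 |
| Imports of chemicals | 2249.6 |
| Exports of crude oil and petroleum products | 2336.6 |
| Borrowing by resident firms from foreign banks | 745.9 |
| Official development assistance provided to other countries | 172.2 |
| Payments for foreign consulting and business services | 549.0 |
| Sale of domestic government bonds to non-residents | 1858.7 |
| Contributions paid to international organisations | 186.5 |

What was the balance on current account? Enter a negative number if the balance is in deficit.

-2557.4

Goods: -1040.7 - 3250.0 + 2336.6 - 2249.6 + 2053.3 = -2150.4
Services: 256.0 - 178.4 + 431.7 - 549.0 = -39.7
Primary income: 125.5 + 195.5 - 495.0 = -174.0
Secondary income: -172.2 - 186.5 + 165.4 = -193.3
Current account = (-2150.4) + (-39.7) + (-174.0) + (-193.3) = -2557.4
(Excluded from the current account — financial account: purchases of foreign government bonds by domestic residents 1424.3, new loans extended by domestic banks to foreign borrowers 1156.5, borrowing by resident firms from foreign banks 745.9, sale of domestic government bonds to non-residents 1858.7; capital account: sale of embassy land to a foreign government 78.6.)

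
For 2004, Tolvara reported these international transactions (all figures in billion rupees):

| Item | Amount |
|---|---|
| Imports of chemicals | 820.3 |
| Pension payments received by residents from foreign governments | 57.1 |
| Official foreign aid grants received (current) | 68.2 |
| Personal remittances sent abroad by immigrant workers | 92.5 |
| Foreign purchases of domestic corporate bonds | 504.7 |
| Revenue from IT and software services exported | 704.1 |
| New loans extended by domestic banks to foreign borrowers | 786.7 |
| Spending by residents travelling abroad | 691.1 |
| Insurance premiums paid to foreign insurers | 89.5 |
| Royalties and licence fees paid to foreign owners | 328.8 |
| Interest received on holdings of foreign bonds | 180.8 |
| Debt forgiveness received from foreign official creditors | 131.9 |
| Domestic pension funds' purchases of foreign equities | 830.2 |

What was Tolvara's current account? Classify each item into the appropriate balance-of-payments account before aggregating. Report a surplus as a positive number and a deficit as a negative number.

-1012.0

Goods: -820.3
Services: -691.1 - 328.8 - 89.5 + 704.1 = -405.3
Primary income: 180.8
Secondary income: 68.2 - 92.5 + 57.1 = 32.8
Current account = (-820.3) + (-405.3) + 180.8 + 32.8 = -1012.0
(Excluded from the current account — financial account: foreign purchases of domestic corporate bonds 504.7, new loans extended by domestic banks to foreign borrowers 786.7, domestic pension funds' purchases of foreign equities 830.2; capital account: debt forgiveness received from foreign official creditors 131.9.)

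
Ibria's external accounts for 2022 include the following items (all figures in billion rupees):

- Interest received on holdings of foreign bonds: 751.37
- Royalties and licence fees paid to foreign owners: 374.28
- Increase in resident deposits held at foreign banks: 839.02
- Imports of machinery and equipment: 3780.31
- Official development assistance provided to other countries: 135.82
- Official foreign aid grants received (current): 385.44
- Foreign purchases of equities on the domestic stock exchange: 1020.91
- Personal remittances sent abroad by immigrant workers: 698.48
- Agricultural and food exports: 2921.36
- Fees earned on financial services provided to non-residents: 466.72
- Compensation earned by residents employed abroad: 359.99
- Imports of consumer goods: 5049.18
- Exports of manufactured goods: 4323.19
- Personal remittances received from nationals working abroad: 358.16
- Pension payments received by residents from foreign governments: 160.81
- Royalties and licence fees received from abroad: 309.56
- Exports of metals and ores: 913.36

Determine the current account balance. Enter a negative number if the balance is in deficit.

911.89

Goods: -5049.18 + 913.36 + 2921.36 + 4323.19 - 3780.31 = -671.58
Services: 466.72 + 309.56 - 374.28 = 402.00
Primary income: 751.37 + 359.99 = 1111.36
Secondary income: 160.81 + 385.44 - 135.82 - 698.48 + 358.16 = 70.11
Current account = (-671.58) + 402.00 + 1111.36 + 70.11 = 911.89
(Excluded from the current account — financial account: increase in resident deposits held at foreign banks 839.02, foreign purchases of equities on the domestic stock exchange 1020.91.)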